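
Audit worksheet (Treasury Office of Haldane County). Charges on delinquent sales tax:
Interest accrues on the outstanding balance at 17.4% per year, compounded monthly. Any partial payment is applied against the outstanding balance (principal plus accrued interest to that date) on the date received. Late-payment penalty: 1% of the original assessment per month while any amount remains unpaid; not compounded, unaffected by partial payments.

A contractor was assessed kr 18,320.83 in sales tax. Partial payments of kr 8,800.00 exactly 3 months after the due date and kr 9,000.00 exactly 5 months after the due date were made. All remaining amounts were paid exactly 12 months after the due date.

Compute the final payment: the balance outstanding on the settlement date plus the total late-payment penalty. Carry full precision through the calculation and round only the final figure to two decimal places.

kr 4,002.56

Monthly rate = 17.4% ÷ 12 = 1.45%
Balance at month 3: kr 18,320.8300 × (1 + 0.0145)^3 = kr 19,129.3978…
After kr 8,800.00 payment: kr 19,129.3978… − kr 8,800.00 = kr 10,329.3978…
Balance at month 5: kr 10,329.3978… × (1 + 0.0145)^2 = kr 10,631.1221…
After kr 9,000.00 payment: kr 10,631.1221… − kr 9,000.00 = kr 1,631.1221…
Balance at month 12: kr 1,631.1221… × (1 + 0.0145)^7 = kr 1,804.0594…
Penalty: 12 × 1% × kr 18,320.83 = kr 2,198.50…
Final settlement = outstanding balance + penalty = kr 1,804.0594… + kr 2,198.50… = kr 4,002.56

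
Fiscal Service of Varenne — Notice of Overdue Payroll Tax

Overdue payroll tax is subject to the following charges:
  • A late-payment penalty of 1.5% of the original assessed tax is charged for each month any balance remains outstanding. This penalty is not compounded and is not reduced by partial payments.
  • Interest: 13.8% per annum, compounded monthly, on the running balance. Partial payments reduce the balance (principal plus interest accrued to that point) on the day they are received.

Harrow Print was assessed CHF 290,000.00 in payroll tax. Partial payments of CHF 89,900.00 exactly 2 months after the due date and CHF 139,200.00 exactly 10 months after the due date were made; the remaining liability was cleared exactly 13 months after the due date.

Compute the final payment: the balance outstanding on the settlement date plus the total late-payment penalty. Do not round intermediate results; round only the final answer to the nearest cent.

CHF 147,019.15

Monthly rate = 13.8% ÷ 12 = 1.15%
Balance at month 2: CHF 290,000.0000 × (1 + 0.0115)^2 = CHF 296,708.3525
After CHF 89,900.00 payment: CHF 296,708.3525 − CHF 89,900.00 = CHF 206,808.3525
Balance at month 10: CHF 206,808.3525 × (1 + 0.0115)^8 = CHF 226,618.4015…
After CHF 139,200.00 payment: CHF 226,618.4015… − CHF 139,200.00 = CHF 87,418.4015…
Balance at month 13: CHF 87,418.4015… × (1 + 0.0115)^3 = CHF 90,469.1525…
Penalty: 13 × 1.5% × CHF 290,000.00 = CHF 56,550.00
Final settlement = outstanding balance + penalty = CHF 90,469.1525… + CHF 56,550.00 = CHF 147,019.15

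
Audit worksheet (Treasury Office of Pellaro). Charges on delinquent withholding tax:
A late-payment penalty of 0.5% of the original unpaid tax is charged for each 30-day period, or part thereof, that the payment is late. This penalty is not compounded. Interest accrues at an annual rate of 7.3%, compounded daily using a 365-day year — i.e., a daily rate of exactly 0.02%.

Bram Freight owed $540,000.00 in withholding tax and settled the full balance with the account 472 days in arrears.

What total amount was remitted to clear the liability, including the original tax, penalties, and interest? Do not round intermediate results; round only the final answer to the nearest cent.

Penalty periods: ⌈472/30⌉ = 16; penalty = 16 × 0.5% × $540,000.00 = $43,200.00
Interest: $540,000.00 × ((1 + 0.0002)^472 − 1) = $540,000.00 × 0.09898888… = $53,453.9977…
Total = $540,000.00 + $43,200.0000 + $53,453.9977… = $636,654.00

$636,654.00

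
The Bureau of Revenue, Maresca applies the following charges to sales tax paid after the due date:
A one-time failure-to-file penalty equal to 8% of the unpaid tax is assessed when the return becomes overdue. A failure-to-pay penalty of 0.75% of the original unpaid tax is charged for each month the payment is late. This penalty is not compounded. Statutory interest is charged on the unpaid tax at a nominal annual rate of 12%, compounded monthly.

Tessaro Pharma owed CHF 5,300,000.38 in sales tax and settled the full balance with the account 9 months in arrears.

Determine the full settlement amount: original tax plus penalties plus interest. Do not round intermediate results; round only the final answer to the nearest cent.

Failure-to-file penalty: 8% × CHF 5,300,000.38 = CHF 424,000.03…
Failure-to-pay penalty = 0.75% × CHF 5,300,000.38 × 9 mo = CHF 357,750.03…
Interest (12%/yr ÷ 12 = 1%/month): CHF 5,300,000.38 × ((1 + 0.01)^9 − 1) = CHF 496,531.9808…
Total = CHF 5,300,000.38 + CHF 781,750.0561… + CHF 496,531.9808… = CHF 6,578,282.42

CHF 6,578,282.42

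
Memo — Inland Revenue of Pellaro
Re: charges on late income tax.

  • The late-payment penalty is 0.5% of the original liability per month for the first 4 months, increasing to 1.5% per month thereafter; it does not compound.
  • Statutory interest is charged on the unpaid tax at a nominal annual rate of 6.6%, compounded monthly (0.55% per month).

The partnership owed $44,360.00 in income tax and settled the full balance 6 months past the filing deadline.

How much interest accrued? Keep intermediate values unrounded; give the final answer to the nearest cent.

Interest: $44,360.00 × ((1 + 0.0055)^6 − 1) = $44,360.00 × 0.0334571… = $1,484.1566…

$1,484.16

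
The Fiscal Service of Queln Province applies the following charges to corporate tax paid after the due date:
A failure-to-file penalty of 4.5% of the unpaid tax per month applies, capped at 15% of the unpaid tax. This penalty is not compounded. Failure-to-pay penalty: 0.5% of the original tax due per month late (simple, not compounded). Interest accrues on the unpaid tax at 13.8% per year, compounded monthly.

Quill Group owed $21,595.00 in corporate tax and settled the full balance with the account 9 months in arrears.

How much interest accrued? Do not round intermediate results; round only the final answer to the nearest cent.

Interest (13.8%/yr ÷ 12 = 1.15%/month): $21,595.00 × ((1 + 0.0115)^9 − 1) = $2,340.7033…

$2,340.70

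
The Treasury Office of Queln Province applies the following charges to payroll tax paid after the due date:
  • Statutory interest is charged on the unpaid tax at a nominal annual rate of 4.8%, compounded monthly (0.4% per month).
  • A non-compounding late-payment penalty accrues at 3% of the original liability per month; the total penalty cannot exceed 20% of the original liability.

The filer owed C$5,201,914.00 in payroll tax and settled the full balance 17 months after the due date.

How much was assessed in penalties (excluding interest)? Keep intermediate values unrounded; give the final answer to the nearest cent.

C$1,040,382.80

Penalty (uncapped): 17 × 3% × C$5,201,914.00 = C$2,652,976.14; cap = 20% × C$5,201,914.00 = C$1,040,382.80 → penalty = C$1,040,382.80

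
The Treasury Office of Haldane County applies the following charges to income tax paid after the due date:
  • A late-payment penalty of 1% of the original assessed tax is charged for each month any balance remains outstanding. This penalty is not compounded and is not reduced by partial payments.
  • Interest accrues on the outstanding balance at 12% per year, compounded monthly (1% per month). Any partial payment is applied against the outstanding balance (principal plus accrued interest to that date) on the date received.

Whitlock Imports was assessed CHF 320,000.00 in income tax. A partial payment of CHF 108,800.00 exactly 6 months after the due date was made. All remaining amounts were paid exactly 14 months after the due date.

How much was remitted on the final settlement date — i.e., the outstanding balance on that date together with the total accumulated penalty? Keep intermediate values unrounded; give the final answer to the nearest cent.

CHF 294,816.94

Balance at month 6: CHF 320,000.0000 × (1 + 0.01)^6 = CHF 339,686.4482…
After CHF 108,800.00 payment: CHF 339,686.4482… − CHF 108,800.00 = CHF 230,886.4482…
Balance at month 14: CHF 230,886.4482… × (1 + 0.01)^8 = CHF 250,016.9387…
Penalty: 14 × 1% × CHF 320,000.00 = CHF 44,800.00
Final settlement = outstanding balance + penalty = CHF 250,016.9387… + CHF 44,800.00 = CHF 294,816.94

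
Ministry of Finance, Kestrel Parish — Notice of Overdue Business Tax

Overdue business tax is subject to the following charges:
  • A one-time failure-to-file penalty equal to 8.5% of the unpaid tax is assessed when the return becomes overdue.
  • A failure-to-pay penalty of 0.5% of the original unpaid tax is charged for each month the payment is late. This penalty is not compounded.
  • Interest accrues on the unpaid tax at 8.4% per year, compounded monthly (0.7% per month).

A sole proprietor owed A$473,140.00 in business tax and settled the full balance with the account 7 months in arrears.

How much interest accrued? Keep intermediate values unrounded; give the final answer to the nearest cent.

Interest: A$473,140.00 × ((1 + 0.007)^7 − 1) = A$473,140.00 × 0.0500411… = A$23,676.4410…

A$23,676.44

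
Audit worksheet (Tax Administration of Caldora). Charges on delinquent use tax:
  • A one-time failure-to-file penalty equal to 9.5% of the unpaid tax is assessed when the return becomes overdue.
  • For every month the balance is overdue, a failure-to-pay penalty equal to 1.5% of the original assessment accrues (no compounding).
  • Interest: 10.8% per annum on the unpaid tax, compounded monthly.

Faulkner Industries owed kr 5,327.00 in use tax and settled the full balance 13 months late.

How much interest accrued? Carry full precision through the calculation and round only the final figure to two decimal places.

Interest (10.8%/yr ÷ 12 = 0.9%/month): kr 5,327.00 × ((1 + 0.009)^13 − 1) = kr 658.0510…

kr 658.05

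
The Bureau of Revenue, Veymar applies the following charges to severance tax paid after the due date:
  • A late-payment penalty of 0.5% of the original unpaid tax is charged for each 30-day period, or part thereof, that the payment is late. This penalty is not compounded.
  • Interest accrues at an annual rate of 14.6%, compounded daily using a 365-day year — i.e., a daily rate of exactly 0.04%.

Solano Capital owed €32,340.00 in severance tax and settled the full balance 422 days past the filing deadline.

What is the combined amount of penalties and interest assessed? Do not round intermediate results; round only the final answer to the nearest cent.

Penalty periods: ⌈422/30⌉ = 15; penalty = 15 × 0.5% × €32,340.00 = €2,425.50
Interest: €32,340.00 × ((1 + 0.0004)^422 − 1) = €32,340.00 × 0.18384338… = €5,945.4950…
Penalties + interest = €2,425.5000 + €5,945.4950… = €8,370.99

€8,370.99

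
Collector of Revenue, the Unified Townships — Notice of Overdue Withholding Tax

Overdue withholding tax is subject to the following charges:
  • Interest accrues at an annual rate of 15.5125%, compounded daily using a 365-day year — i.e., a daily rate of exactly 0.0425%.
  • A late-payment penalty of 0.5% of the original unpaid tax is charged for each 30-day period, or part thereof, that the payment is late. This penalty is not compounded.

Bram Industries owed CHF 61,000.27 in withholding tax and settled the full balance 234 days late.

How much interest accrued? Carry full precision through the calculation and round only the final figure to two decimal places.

CHF 6,376.96

Interest: CHF 61,000.27 × ((1 + 0.000425)^234 − 1) = CHF 61,000.27 × 0.10453991… = CHF 6,376.9624…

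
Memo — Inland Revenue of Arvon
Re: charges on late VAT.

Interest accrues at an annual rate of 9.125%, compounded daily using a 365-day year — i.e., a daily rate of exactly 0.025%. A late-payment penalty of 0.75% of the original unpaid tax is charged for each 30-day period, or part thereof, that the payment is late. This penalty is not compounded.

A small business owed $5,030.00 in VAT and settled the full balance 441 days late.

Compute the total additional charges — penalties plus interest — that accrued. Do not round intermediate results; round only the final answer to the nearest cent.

$1,152.08

Penalty periods: ⌈441/30⌉ = 15; penalty = 15 × 0.75% × $5,030.00 = $565.88…
Interest: $5,030.00 × ((1 + 0.00025)^441 − 1) = $5,030.00 × 0.11654179… = $586.2052…
Penalties + interest = $565.8750 + $586.2052… = $1,152.08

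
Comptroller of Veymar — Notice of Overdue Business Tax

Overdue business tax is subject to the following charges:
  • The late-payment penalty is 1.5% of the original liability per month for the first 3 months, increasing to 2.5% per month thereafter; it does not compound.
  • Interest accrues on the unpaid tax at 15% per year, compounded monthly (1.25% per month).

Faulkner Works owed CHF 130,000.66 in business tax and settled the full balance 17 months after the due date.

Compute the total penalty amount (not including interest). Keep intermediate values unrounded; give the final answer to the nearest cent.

Penalty, months 1–3: 3 × 1.5% × CHF 130,000.66 = CHF 5,850.03…
Penalty, months 4–17: 14 × 2.5% × CHF 130,000.66 = CHF 45,500.23…
Total penalty = CHF 5,850.03… + CHF 45,500.23… = CHF 51,350.26

CHF 51,350.26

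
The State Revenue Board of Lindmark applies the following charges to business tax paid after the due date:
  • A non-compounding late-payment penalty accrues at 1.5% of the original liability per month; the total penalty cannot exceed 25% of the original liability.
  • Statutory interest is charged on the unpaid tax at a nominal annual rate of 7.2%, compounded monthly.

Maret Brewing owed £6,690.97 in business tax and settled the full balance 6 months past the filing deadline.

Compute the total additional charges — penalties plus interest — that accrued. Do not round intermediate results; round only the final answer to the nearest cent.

£846.70

Penalty: 6 × 1.5% × £6,690.97 = £602.19… (below the 25% cap of £1,672.74…)
Interest (7.2%/yr ÷ 12 = 0.6%/month): £6,690.97 × ((1 + 0.006)^6 − 1) = £244.5171…
Penalties + interest = £602.1873 + £244.5171… = £846.70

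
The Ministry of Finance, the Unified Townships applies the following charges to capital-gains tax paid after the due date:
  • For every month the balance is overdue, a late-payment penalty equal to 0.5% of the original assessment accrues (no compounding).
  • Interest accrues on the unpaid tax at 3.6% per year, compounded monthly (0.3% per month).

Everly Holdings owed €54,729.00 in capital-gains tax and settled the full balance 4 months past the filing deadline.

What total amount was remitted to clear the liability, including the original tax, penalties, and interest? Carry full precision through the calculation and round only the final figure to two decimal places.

€56,483.29

Late-payment penalty = 0.5% × €54,729.00 × 4 mo = €1,094.58
Interest: €54,729.00 × ((1 + 0.003)^4 − 1) = €54,729.00 × 0.0120541… = €659.7093…
Total = €54,729.00 + €1,094.5800 + €659.7093… = €56,483.29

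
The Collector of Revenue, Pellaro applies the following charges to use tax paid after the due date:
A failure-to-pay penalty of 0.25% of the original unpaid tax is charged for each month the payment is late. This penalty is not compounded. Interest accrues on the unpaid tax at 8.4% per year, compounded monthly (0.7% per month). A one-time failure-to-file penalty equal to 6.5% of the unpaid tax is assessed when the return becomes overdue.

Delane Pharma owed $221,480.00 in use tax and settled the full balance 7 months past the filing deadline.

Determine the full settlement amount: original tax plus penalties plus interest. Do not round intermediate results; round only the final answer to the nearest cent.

Failure-to-file penalty: 6.5% × $221,480.00 = $14,396.20
Failure-to-pay penalty = 0.25% × $221,480.00 × 7 mo = $3,875.90
Interest: $221,480.00 × ((1 + 0.007)^7 − 1) = $221,480.00 × 0.0500411… = $11,083.1005…
Total = $221,480.00 + $18,272.1000 + $11,083.1005… = $250,835.20

$250,835.20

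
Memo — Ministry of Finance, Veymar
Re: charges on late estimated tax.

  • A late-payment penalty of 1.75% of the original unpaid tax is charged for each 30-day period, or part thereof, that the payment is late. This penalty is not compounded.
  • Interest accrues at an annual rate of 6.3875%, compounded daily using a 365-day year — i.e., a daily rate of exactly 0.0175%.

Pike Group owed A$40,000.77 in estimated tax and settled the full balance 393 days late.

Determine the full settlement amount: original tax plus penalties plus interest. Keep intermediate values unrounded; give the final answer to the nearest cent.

A$52,648.56

Penalty periods: ⌈393/30⌉ = 14; penalty = 14 × 1.75% × A$40,000.77 = A$9,800.19…
Interest: A$40,000.77 × ((1 + 0.000175)^393 − 1) = A$40,000.77 × 0.07118872… = A$2,847.6035…
Total = A$40,000.77 + A$9,800.1887… + A$2,847.6035… = A$52,648.56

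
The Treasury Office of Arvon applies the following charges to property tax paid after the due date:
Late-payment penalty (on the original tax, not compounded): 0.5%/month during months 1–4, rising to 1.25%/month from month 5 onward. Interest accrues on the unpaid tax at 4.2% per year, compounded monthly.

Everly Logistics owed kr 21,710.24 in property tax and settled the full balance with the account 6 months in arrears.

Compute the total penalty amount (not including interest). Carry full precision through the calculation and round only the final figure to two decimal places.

Penalty, months 1–4: 4 × 0.5% × kr 21,710.24 = kr 434.20…
Penalty, months 5–6: 2 × 1.25% × kr 21,710.24 = kr 542.76…
Total penalty = kr 434.20… + kr 542.76… = kr 976.96

kr 976.96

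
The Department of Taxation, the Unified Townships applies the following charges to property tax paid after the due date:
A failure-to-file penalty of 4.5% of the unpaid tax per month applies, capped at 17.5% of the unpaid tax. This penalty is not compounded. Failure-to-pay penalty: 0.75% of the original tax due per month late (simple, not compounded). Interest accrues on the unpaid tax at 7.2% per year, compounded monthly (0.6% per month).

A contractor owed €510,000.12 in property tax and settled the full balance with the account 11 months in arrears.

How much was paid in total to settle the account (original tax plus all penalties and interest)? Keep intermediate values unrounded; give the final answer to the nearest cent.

Failure-to-file: 11 × 4.5% × €510,000.12 = €252,450.06…, capped at 17.5% × €510,000.12 = €89,250.02…
Failure-to-pay penalty: 11 × 0.75% × €510,000.12 = €42,075.01…
Interest: €510,000.12 × ((1 + 0.006)^11 − 1) = €510,000.12 × 0.0680161… = €34,688.2045…
Total = €510,000.12 + €131,325.0309 + €34,688.2045… = €676,013.36

€676,013.36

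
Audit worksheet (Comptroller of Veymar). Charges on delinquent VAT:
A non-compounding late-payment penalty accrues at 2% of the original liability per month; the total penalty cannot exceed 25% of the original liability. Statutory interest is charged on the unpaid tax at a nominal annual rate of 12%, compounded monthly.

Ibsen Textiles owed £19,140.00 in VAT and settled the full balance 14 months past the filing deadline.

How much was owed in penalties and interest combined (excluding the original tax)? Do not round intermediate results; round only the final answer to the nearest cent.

£7,645.94

Penalty (uncapped): 14 × 2% × £19,140.00 = £5,359.20; cap = 25% × £19,140.00 = £4,785.00 → penalty = £4,785.00
Interest (12%/yr ÷ 12 = 1%/month): £19,140.00 × ((1 + 0.01)^14 − 1) = £2,860.9364…
Penalties + interest = £4,785.0000 + £2,860.9364… = £7,645.94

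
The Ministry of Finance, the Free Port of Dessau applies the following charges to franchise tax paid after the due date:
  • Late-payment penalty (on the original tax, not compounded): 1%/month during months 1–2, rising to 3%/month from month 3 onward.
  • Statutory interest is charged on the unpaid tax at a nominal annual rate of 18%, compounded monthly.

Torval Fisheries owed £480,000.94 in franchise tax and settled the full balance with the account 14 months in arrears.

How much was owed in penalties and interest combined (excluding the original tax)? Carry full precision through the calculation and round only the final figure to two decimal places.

Penalty, months 1–2: 2 × 1% × £480,000.94 = £9,600.02…
Penalty, months 3–14: 12 × 3% × £480,000.94 = £172,800.34…
Interest (18%/yr ÷ 12 = 1.5%/month): £480,000.94 × ((1 + 0.015)^14 − 1) = £111,242.9686…
Penalties + interest = £182,400.3572 + £111,242.9686… = £293,643.33

£293,643.33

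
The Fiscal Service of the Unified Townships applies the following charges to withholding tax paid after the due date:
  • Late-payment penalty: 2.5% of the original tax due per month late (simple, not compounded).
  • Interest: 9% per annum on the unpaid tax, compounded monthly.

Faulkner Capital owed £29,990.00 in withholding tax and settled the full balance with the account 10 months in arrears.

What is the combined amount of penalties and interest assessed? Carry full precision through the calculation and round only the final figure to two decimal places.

£9,824.20

Late-payment penalty: 10 × 2.5% × £29,990.00 = £7,497.50
Interest (9%/yr ÷ 12 = 0.75%/month): £29,990.00 × ((1 + 0.0075)^10 − 1) = £2,326.7005…
Penalties + interest = £7,497.5000 + £2,326.7005… = £9,824.20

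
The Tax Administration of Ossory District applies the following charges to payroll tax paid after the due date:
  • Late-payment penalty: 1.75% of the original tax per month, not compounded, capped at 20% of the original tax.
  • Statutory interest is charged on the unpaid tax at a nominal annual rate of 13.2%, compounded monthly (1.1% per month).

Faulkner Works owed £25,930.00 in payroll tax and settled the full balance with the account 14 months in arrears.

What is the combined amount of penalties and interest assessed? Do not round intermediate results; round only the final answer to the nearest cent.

£9,477.69

Penalty (uncapped): 14 × 1.75% × £25,930.00 = £6,352.85; cap = 20% × £25,930.00 = £5,186.00 → penalty = £5,186.00
Interest: £25,930.00 × ((1 + 0.011)^14 − 1) = £25,930.00 × 0.1655105… = £4,291.6864…
Penalties + interest = £5,186.0000 + £4,291.6864… = £9,477.69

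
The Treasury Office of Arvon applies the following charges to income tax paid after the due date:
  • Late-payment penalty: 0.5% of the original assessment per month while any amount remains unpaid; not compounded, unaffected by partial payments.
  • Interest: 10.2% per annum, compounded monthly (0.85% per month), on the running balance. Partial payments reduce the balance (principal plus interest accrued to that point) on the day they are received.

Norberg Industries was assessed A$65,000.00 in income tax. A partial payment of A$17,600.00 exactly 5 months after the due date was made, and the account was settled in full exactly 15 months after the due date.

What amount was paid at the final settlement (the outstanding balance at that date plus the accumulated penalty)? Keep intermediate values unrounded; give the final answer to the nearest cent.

A$59,519.70

Balance at month 5: A$65,000.0000 × (1 + 0.0085)^5 = A$67,809.8634…
After A$17,600.00 payment: A$67,809.8634… − A$17,600.00 = A$50,209.8634…
Balance at month 15: A$50,209.8634… × (1 + 0.0085)^10 = A$54,644.7024…
Penalty: 15 × 0.5% × A$65,000.00 = A$4,875.00
Final settlement = outstanding balance + penalty = A$54,644.7024… + A$4,875.00 = A$59,519.70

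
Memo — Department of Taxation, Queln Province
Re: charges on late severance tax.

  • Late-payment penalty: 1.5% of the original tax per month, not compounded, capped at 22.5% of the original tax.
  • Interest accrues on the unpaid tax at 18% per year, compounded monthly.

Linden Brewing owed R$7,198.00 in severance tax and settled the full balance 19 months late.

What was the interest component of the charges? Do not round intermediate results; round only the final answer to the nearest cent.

R$2,353.39

Interest (18%/yr ÷ 12 = 1.5%/month): R$7,198.00 × ((1 + 0.015)^19 − 1) = R$2,353.3915…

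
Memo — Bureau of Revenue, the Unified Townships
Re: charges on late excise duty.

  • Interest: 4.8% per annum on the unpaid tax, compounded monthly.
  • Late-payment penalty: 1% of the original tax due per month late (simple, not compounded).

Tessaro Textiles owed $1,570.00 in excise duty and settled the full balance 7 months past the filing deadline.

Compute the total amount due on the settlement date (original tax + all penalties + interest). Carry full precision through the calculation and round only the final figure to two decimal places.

$1,724.39

Late-payment penalty = 1% × $1,570.00 × 7 mo = $109.90
Interest (4.8%/yr ÷ 12 = 0.4%/month): $1,570.00 × ((1 + 0.004)^7 − 1) = $44.4911…
Total = $1,570.00 + $109.9000 + $44.4911… = $1,724.39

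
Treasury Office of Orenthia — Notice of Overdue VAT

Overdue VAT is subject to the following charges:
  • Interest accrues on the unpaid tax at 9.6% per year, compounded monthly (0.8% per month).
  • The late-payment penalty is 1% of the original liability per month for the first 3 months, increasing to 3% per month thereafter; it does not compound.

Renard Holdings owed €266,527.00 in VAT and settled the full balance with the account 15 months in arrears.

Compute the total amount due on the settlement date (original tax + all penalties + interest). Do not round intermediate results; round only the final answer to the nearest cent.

€404,310.44

Penalty, months 1–3: 3 × 1% × €266,527.00 = €7,995.81
Penalty, months 4–15: 12 × 3% × €266,527.00 = €95,949.72
Interest: €266,527.00 × ((1 + 0.008)^15 − 1) = €266,527.00 × 0.1269587… = €33,837.9083…
Total = €266,527.00 + €103,945.5300 + €33,837.9083… = €404,310.44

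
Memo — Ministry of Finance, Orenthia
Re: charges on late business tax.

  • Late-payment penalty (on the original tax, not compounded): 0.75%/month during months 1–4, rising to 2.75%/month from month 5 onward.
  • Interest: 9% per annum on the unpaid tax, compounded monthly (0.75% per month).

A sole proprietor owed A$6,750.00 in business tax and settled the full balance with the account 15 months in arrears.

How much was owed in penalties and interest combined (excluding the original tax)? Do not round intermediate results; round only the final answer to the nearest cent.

Penalty, months 1–4: 4 × 0.75% × A$6,750.00 = A$202.50
Penalty, months 5–15: 11 × 2.75% × A$6,750.00 = A$2,041.88…
Interest: A$6,750.00 × ((1 + 0.0075)^15 − 1) = A$6,750.00 × 0.1186026… = A$800.5675…
Penalties + interest = A$2,244.3750 + A$800.5675… = A$3,044.94

A$3,044.94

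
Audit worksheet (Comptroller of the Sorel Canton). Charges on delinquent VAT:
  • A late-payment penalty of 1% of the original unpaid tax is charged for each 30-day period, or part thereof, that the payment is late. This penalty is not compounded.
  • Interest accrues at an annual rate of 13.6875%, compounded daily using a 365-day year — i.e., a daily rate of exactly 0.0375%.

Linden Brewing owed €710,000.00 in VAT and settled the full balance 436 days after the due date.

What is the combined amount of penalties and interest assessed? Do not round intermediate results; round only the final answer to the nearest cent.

Penalty periods: ⌈436/30⌉ = 15; penalty = 15 × 1% × €710,000.00 = €106,500.00
Interest: €710,000.00 × ((1 + 0.000375)^436 − 1) = €710,000.00 × 0.17758926… = €126,088.3769…
Penalties + interest = €106,500.0000 + €126,088.3769… = €232,588.38

€232,588.38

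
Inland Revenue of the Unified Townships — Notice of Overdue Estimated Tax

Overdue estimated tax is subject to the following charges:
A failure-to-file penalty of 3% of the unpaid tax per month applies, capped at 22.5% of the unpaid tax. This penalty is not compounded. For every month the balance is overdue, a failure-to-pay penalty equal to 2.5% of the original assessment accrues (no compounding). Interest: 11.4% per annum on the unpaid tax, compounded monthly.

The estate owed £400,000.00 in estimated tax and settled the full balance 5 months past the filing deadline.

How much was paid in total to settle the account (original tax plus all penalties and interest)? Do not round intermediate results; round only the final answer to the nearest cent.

£529,364.45

Failure-to-file: 5 × 3% × £400,000.00 = £60,000.00 (under the 22.5% cap)
Failure-to-pay penalty: 5 × 2.5% × £400,000.00 = £50,000.00
Interest (11.4%/yr ÷ 12 = 0.95%/month): £400,000.00 × ((1 + 0.0095)^5 − 1) = £19,364.4458…
Total = £400,000.00 + £110,000.0000 + £19,364.4458… = £529,364.45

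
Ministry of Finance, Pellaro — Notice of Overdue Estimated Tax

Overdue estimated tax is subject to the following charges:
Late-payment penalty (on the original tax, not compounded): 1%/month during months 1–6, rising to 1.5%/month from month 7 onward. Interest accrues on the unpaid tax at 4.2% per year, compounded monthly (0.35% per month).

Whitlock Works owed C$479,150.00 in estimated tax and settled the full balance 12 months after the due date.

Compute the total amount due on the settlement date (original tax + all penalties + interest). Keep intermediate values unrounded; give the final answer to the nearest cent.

C$571,538.75

Penalty, months 1–6: 6 × 1% × C$479,150.00 = C$28,749.00
Penalty, months 7–12: 6 × 1.5% × C$479,150.00 = C$43,123.50
Interest: C$479,150.00 × ((1 + 0.0035)^12 − 1) = C$479,150.00 × 0.0428180… = C$20,516.2481…
Total = C$479,150.00 + C$71,872.5000 + C$20,516.2481… = C$571,538.75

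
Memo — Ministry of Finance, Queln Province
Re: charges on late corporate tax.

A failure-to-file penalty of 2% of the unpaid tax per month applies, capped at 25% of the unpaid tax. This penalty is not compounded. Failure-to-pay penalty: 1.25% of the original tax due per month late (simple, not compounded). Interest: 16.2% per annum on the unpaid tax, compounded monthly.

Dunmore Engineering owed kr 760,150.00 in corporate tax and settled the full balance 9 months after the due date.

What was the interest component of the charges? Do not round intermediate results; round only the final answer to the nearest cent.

kr 97,505.90

Interest (16.2%/yr ÷ 12 = 1.35%/month): kr 760,150.00 × ((1 + 0.0135)^9 − 1) = kr 97,505.8951…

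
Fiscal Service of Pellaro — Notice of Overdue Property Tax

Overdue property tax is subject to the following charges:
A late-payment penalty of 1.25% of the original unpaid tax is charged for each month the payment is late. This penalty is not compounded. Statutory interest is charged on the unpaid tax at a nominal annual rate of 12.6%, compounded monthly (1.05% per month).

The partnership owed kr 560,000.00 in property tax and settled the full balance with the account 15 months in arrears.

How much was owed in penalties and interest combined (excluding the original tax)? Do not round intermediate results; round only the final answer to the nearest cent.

Late-payment penalty: 15 × 1.25% × kr 560,000.00 = kr 105,000.00
Interest: kr 560,000.00 × ((1 + 0.0105)^15 − 1) = kr 560,000.00 × 0.1696200… = kr 94,987.1726…
Penalties + interest = kr 105,000.0000 + kr 94,987.1726… = kr 199,987.17

kr 199,987.17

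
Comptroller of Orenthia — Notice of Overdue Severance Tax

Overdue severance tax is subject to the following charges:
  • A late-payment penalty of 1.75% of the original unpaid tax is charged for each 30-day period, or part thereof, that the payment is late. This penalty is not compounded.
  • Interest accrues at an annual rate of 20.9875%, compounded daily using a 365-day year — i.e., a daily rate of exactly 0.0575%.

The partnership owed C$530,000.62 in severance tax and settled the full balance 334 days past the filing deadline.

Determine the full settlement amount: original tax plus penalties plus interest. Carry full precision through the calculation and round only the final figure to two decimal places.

C$753,482.92

Penalty periods: ⌈334/30⌉ = 12; penalty = 12 × 1.75% × C$530,000.62 = C$111,300.13…
Interest: C$530,000.62 × ((1 + 0.000575)^334 − 1) = C$530,000.62 × 0.21166422… = C$112,182.1702…
Total = C$530,000.62 + C$111,300.1302 + C$112,182.1702… = C$753,482.92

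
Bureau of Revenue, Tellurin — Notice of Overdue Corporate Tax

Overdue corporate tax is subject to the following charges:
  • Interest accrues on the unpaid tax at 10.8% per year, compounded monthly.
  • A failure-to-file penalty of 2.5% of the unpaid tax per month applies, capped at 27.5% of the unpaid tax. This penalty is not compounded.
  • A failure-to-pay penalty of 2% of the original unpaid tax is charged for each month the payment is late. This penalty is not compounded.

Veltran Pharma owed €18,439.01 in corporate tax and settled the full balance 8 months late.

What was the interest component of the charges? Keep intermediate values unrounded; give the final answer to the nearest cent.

€1,370.19

Interest (10.8%/yr ÷ 12 = 0.9%/month): €18,439.01 × ((1 + 0.009)^8 − 1) = €1,370.1897…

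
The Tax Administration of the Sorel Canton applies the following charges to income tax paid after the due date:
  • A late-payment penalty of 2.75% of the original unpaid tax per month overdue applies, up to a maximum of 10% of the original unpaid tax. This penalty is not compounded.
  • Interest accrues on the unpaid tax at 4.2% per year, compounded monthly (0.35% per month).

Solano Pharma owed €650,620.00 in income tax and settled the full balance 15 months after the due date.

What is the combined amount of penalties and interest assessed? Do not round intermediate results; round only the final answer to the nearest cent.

Penalty (uncapped): 15 × 2.75% × €650,620.00 = €268,380.75; cap = 10% × €650,620.00 = €65,062.00 → penalty = €65,062.00
Interest: €650,620.00 × ((1 + 0.0035)^15 − 1) = €650,620.00 × 0.0538060… = €35,007.2367…
Penalties + interest = €65,062.0000 + €35,007.2367… = €100,069.24

€100,069.24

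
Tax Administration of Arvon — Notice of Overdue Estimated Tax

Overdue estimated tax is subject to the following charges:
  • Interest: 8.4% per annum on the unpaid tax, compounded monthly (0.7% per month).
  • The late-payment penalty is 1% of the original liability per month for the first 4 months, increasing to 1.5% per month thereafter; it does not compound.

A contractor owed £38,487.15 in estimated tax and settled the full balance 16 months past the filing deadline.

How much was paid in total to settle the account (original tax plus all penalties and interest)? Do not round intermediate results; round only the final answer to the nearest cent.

£51,498.75

Penalty, months 1–4: 4 × 1% × £38,487.15 = £1,539.49…
Penalty, months 5–16: 12 × 1.5% × £38,487.15 = £6,927.69…
Interest: £38,487.15 × ((1 + 0.007)^16 − 1) = £38,487.15 × 0.1180765… = £4,544.4289…
Total = £38,487.15 + £8,467.1730 + £4,544.4289… = £51,498.75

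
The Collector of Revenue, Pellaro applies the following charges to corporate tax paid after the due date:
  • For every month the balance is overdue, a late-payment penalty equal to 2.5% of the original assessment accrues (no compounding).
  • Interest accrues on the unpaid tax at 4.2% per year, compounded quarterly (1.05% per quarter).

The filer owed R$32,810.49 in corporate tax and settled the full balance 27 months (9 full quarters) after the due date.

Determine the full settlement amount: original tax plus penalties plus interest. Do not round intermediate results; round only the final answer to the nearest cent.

R$58,191.63

Late-payment penalty: 27 × 2.5% × R$32,810.49 = R$22,147.08…
Interest: R$32,810.49 × ((1 + 0.0105)^9 − 1) = R$32,810.49 × 0.0985678… = R$3,234.0574…
Total = R$32,810.49 + R$22,147.0808… + R$3,234.0574… = R$58,191.63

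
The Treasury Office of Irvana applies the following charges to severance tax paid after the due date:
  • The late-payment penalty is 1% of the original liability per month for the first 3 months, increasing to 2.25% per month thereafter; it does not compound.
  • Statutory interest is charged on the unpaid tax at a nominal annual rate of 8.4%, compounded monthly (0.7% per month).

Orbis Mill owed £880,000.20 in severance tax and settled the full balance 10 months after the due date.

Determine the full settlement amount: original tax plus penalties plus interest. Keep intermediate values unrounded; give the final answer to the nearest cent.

Penalty, months 1–3: 3 × 1% × £880,000.20 = £26,400.01…
Penalty, months 4–10: 7 × 2.25% × £880,000.20 = £138,600.03…
Interest: £880,000.20 × ((1 + 0.007)^10 − 1) = £880,000.20 × 0.0722467… = £63,577.0827…
Total = £880,000.20 + £165,000.0375 + £63,577.0827… = £1,108,577.32

£1,108,577.32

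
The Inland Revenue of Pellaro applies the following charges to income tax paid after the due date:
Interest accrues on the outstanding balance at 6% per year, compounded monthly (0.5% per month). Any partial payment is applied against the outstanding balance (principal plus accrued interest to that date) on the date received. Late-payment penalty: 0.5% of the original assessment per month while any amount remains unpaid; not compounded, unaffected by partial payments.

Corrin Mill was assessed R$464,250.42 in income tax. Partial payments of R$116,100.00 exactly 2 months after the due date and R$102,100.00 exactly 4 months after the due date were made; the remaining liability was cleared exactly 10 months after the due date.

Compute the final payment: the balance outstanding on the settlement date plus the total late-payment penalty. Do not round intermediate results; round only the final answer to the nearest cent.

R$285,177.14

Balance at month 2: R$464,250.4200 × (1 + 0.005)^2 = R$468,904.5305…
After R$116,100.00 payment: R$468,904.5305… − R$116,100.00 = R$352,804.5305…
Balance at month 4: R$352,804.5305… × (1 + 0.005)^2 = R$356,341.3959…
After R$102,100.00 payment: R$356,341.3959… − R$102,100.00 = R$254,241.3959…
Balance at month 10: R$254,241.3959… × (1 + 0.005)^6 = R$261,964.6163…
Penalty: 10 × 0.5% × R$464,250.42 = R$23,212.52…
Final settlement = outstanding balance + penalty = R$261,964.6163… + R$23,212.52… = R$285,177.14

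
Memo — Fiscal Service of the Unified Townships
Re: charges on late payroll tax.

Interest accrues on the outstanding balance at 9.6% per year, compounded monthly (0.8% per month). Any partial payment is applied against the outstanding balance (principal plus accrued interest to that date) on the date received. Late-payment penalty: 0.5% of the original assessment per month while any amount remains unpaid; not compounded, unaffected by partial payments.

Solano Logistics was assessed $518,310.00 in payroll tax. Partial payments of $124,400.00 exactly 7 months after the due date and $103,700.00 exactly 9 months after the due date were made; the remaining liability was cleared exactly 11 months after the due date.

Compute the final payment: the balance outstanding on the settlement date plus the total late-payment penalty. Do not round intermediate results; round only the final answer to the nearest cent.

$360,502.61

Balance at month 7: $518,310.0000 × (1 + 0.008)^7 = $548,041.3314…
After $124,400.00 payment: $548,041.3314… − $124,400.00 = $423,641.3314…
Balance at month 9: $423,641.3314… × (1 + 0.008)^2 = $430,446.7058…
After $103,700.00 payment: $430,446.7058… − $103,700.00 = $326,746.7058…
Balance at month 11: $326,746.7058… × (1 + 0.008)^2 = $331,995.5648…
Penalty: 11 × 0.5% × $518,310.00 = $28,507.05
Final settlement = outstanding balance + penalty = $331,995.5648… + $28,507.05 = $360,502.61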